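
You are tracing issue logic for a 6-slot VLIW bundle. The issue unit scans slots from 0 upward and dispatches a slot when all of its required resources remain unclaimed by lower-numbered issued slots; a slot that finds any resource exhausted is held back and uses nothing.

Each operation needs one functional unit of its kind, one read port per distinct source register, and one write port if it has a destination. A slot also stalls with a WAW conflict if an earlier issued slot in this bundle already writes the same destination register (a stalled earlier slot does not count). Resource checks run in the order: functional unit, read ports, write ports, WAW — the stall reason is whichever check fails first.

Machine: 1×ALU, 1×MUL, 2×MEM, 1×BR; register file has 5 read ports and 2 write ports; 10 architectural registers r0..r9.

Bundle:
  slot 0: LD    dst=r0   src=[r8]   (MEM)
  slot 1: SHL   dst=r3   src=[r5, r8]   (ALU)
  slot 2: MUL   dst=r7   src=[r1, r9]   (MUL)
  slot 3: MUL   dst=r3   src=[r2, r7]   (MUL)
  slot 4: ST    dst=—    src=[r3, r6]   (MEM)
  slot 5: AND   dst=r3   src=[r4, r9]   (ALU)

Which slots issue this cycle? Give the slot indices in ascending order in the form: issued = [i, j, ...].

  0. MEM→r0 ⇒ go  {1A/1Mu/1Ld/1B | 4r 1w}
  1. ALU→r3 ⇒ go  {0A/1Mu/1Ld/1B | 2r 0w}
  2. MUL→r7 ⇒ no(WR_PORT)  {0A/1Mu/1Ld/1B | 2r 0w}
  3. MUL→r3 ⇒ no(WR_PORT)  {0A/1Mu/1Ld/1B | 2r 0w}
  4. MEM ⇒ go  {0A/1Mu/0Ld/1B | 0r 0w}
  5. ALU→r3 ⇒ no(FU)  {0A/1Mu/0Ld/1B | 0r 0w}

issued = [0, 1, 4]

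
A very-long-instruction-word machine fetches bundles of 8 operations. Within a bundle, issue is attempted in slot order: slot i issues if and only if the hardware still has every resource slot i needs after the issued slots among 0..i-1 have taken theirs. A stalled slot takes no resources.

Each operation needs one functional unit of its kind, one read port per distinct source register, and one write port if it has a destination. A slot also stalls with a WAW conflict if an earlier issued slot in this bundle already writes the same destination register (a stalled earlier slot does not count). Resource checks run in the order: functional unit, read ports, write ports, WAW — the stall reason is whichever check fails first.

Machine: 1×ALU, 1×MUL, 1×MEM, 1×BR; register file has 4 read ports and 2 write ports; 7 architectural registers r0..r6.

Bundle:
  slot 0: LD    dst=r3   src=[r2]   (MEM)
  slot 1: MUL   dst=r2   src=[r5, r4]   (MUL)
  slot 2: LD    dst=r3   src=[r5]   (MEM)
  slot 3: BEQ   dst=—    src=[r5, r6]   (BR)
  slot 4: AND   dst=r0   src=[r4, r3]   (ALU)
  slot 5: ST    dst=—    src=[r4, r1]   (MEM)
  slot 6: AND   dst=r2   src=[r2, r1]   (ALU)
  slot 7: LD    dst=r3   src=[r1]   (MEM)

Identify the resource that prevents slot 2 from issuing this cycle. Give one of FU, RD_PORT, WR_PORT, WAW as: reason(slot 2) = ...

(0) want 1×MEM +1rd +1wr — yes → AL1|MU1|ME0|BR1|rd3|wr1
(1) want 1×MUL +2rd +1wr — yes → AL1|MU0|ME0|BR1|rd1|wr0
(2) want 1×MEM +1rd +1wr — FU → AL1|MU0|ME0|BR1|rd1|wr0
(3) want 1×BR +2rd +0wr — RD_PORT → AL1|MU0|ME0|BR1|rd1|wr0
(4) want 1×ALU +2rd +1wr — RD_PORT → AL1|MU0|ME0|BR1|rd1|wr0
(5) want 1×MEM +2rd +0wr — FU → AL1|MU0|ME0|BR1|rd1|wr0
(6) want 1×ALU +2rd +1wr — RD_PORT → AL1|MU0|ME0|BR1|rd1|wr0
(7) want 1×MEM +1rd +1wr — FU → AL1|MU0|ME0|BR1|rd1|wr0

reason(slot 2) = FU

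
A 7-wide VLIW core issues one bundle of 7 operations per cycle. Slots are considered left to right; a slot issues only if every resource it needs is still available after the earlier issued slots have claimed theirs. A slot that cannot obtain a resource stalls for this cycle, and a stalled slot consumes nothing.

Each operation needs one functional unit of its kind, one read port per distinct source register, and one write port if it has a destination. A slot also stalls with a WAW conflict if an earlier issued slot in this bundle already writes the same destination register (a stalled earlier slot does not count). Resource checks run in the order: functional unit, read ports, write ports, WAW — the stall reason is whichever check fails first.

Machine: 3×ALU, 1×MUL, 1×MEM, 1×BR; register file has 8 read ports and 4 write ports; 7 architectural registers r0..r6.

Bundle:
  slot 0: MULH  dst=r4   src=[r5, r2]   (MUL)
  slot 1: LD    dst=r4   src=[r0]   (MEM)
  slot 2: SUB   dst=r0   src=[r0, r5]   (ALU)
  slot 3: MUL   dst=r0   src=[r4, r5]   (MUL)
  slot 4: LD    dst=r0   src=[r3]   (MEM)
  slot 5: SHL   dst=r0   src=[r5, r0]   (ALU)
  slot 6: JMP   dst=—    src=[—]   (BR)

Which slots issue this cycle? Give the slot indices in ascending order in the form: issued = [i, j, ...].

issued = [0, 2, 6]

  0. MUL→r4 ⇒ go  {3A/0Mu/1Ld/1B | 6r 3w}
  1. MEM→r4 ⇒ no(WAW)  {3A/0Mu/1Ld/1B | 6r 3w}
  2. ALU→r0 ⇒ go  {2A/0Mu/1Ld/1B | 4r 2w}
  3. MUL→r0 ⇒ no(FU)  {2A/0Mu/1Ld/1B | 4r 2w}
  4. MEM→r0 ⇒ no(WAW)  {2A/0Mu/1Ld/1B | 4r 2w}
  5. ALU→r0 ⇒ no(WAW)  {2A/0Mu/1Ld/1B | 4r 2w}
  6. BR ⇒ go  {2A/0Mu/1Ld/0B | 4r 2w}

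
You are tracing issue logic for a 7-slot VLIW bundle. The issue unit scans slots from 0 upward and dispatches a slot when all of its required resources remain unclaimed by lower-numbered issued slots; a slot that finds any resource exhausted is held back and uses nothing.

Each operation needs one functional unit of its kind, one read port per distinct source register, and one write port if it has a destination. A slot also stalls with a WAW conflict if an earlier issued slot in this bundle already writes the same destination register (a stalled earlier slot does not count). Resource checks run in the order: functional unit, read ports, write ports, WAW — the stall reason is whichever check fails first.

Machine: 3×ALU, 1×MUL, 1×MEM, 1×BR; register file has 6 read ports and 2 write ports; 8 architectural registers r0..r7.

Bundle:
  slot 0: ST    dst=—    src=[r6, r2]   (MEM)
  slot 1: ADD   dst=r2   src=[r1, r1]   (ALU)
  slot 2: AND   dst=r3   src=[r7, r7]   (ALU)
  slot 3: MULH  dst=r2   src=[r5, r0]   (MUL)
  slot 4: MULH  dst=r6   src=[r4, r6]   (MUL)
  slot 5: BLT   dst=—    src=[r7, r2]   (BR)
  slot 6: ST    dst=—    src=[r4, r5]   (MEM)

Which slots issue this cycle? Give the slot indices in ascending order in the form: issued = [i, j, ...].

[0] MEM needs rd=2 wr=0: ok; after: ALU=3 MUL=1 MEM=0 BR=1, R=4, W=2
[1] ALU needs rd=1 wr=1: ok; after: ALU=2 MUL=1 MEM=0 BR=1, R=3, W=1
[2] ALU needs rd=1 wr=1: ok; after: ALU=1 MUL=1 MEM=0 BR=1, R=2, W=0
[3] MUL needs rd=2 wr=1: WR_PORT; after: ALU=1 MUL=1 MEM=0 BR=1, R=2, W=0
[4] MUL needs rd=2 wr=1: WR_PORT; after: ALU=1 MUL=1 MEM=0 BR=1, R=2, W=0
[5] BR needs rd=2 wr=0: ok; after: ALU=1 MUL=1 MEM=0 BR=0, R=0, W=0
[6] MEM needs rd=2 wr=0: FU; after: ALU=1 MUL=1 MEM=0 BR=0, R=0, W=0

issued = [0, 1, 2, 5]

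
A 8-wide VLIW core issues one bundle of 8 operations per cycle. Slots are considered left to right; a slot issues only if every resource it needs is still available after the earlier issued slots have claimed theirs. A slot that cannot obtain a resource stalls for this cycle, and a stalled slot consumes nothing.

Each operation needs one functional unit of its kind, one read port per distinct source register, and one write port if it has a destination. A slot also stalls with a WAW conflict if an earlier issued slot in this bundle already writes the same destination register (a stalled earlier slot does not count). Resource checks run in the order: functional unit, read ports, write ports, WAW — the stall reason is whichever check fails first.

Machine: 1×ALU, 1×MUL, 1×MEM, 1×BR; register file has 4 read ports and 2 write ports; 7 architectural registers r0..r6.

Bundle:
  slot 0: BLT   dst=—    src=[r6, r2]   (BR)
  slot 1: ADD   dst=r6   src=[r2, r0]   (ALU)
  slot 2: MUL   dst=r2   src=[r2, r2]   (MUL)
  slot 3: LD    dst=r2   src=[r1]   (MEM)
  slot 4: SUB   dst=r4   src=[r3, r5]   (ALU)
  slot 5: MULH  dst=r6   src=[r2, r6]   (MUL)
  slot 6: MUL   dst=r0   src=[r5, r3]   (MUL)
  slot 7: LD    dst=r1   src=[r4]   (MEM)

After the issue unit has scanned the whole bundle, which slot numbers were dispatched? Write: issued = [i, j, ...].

issued = [0, 1]

slot 0 (BR): ISSUE — free A1,Mu1,Ld1,B0 rp2 wp2
slot 1 (ALU): ISSUE — free A0,Mu1,Ld1,B0 rp0 wp1
slot 2 (MUL): stall RD_PORT — free A0,Mu1,Ld1,B0 rp0 wp1
slot 3 (MEM): stall RD_PORT — free A0,Mu1,Ld1,B0 rp0 wp1
slot 4 (ALU): stall FU — free A0,Mu1,Ld1,B0 rp0 wp1
slot 5 (MUL): stall RD_PORT — free A0,Mu1,Ld1,B0 rp0 wp1
slot 6 (MUL): stall RD_PORT — free A0,Mu1,Ld1,B0 rp0 wp1
slot 7 (MEM): stall RD_PORT — free A0,Mu1,Ld1,B0 rp0 wp1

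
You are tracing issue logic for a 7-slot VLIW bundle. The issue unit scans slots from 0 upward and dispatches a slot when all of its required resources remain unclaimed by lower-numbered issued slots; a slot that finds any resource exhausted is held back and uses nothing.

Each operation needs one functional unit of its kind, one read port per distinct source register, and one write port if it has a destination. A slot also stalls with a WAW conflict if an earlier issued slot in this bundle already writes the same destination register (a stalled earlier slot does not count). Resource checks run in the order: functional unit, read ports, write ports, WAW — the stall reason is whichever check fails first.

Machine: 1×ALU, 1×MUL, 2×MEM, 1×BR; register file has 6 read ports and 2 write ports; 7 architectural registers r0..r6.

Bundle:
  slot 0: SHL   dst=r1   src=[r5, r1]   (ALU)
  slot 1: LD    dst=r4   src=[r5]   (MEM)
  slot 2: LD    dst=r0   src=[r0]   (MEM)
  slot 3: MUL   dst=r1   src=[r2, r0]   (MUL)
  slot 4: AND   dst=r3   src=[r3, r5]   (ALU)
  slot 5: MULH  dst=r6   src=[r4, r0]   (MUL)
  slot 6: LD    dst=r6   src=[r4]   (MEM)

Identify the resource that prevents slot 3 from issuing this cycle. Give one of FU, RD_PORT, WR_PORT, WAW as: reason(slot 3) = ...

reason(slot 3) = WR_PORT

(0) want 1×ALU +2rd +1wr — yes → AL0|MU1|ME2|BR1|rd4|wr1
(1) want 1×MEM +1rd +1wr — yes → AL0|MU1|ME1|BR1|rd3|wr0
(2) want 1×MEM +1rd +1wr — WR_PORT → AL0|MU1|ME1|BR1|rd3|wr0
(3) want 1×MUL +2rd +1wr — WR_PORT → AL0|MU1|ME1|BR1|rd3|wr0
(4) want 1×ALU +2rd +1wr — FU → AL0|MU1|ME1|BR1|rd3|wr0
(5) want 1×MUL +2rd +1wr — WR_PORT → AL0|MU1|ME1|BR1|rd3|wr0
(6) want 1×MEM +1rd +1wr — WR_PORT → AL0|MU1|ME1|BR1|rd3|wr0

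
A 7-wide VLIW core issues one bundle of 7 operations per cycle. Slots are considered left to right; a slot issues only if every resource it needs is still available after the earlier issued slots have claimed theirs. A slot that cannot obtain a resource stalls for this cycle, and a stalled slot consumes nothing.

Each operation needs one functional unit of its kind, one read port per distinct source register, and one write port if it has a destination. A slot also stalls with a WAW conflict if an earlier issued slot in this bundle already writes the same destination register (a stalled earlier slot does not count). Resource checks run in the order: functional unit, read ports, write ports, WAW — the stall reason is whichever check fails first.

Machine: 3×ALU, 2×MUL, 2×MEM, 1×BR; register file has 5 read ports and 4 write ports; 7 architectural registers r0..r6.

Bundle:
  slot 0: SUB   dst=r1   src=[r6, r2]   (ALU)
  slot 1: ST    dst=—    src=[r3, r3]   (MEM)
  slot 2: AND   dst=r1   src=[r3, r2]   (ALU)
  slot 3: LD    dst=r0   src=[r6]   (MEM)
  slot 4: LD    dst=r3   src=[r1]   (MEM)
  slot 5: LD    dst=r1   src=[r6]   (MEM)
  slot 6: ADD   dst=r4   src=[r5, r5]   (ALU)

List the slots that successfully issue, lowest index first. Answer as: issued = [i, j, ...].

issued = [0, 1, 3, 6]

  0. ALU→r1 ⇒ go  {2A/2Mu/2Ld/1B | 3r 3w}
  1. MEM ⇒ go  {2A/2Mu/1Ld/1B | 2r 3w}
  2. ALU→r1 ⇒ no(WAW)  {2A/2Mu/1Ld/1B | 2r 3w}
  3. MEM→r0 ⇒ go  {2A/2Mu/0Ld/1B | 1r 2w}
  4. MEM→r3 ⇒ no(FU)  {2A/2Mu/0Ld/1B | 1r 2w}
  5. MEM→r1 ⇒ no(FU)  {2A/2Mu/0Ld/1B | 1r 2w}
  6. ALU→r4 ⇒ go  {1A/2Mu/0Ld/1B | 0r 1w}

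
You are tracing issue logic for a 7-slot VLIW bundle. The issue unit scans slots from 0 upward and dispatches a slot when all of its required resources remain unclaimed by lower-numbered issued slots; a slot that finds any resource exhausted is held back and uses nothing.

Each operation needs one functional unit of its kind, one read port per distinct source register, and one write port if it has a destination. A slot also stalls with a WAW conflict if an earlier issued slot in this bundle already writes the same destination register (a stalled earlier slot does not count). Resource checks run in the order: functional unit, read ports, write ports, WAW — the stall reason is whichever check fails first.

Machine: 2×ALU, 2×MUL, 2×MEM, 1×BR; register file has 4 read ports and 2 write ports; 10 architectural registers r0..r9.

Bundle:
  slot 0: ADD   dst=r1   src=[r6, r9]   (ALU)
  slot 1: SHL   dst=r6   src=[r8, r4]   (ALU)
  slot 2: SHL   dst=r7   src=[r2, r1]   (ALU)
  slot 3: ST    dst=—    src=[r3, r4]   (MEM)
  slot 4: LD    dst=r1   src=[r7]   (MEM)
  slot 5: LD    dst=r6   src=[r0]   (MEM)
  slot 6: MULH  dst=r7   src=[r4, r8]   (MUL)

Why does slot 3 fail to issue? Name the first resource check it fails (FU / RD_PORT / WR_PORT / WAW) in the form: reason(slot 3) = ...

reason(slot 3) = RD_PORT

[0] ALU needs rd=2 wr=1: ok; after: ALU=1 MUL=2 MEM=2 BR=1, R=2, W=1
[1] ALU needs rd=2 wr=1: ok; after: ALU=0 MUL=2 MEM=2 BR=1, R=0, W=0
[2] ALU needs rd=2 wr=1: FU; after: ALU=0 MUL=2 MEM=2 BR=1, R=0, W=0
[3] MEM needs rd=2 wr=0: RD_PORT; after: ALU=0 MUL=2 MEM=2 BR=1, R=0, W=0
[4] MEM needs rd=1 wr=1: RD_PORT; after: ALU=0 MUL=2 MEM=2 BR=1, R=0, W=0
[5] MEM needs rd=1 wr=1: RD_PORT; after: ALU=0 MUL=2 MEM=2 BR=1, R=0, W=0
[6] MUL needs rd=2 wr=1: RD_PORT; after: ALU=0 MUL=2 MEM=2 BR=1, R=0, W=0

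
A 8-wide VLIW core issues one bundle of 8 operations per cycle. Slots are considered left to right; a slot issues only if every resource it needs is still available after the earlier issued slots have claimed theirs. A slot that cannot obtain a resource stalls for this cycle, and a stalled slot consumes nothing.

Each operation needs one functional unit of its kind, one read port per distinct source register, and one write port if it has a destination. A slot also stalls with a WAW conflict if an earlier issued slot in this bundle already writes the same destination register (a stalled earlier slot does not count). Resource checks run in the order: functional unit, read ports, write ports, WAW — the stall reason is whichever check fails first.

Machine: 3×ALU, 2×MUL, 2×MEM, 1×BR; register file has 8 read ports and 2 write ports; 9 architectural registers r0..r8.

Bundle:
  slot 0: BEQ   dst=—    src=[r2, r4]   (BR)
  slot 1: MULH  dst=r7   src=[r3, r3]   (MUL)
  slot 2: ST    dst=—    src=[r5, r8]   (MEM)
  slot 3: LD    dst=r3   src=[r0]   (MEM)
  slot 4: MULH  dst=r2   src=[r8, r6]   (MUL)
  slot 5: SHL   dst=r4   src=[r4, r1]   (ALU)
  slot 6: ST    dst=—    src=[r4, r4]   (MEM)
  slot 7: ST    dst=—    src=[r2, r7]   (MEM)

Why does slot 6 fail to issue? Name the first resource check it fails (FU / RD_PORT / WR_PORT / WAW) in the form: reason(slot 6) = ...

(0) want 1×BR +2rd +0wr — yes → AL3|MU2|ME2|BR0|rd6|wr2
(1) want 1×MUL +1rd +1wr — yes → AL3|MU1|ME2|BR0|rd5|wr1
(2) want 1×MEM +2rd +0wr — yes → AL3|MU1|ME1|BR0|rd3|wr1
(3) want 1×MEM +1rd +1wr — yes → AL3|MU1|ME0|BR0|rd2|wr0
(4) want 1×MUL +2rd +1wr — WR_PORT → AL3|MU1|ME0|BR0|rd2|wr0
(5) want 1×ALU +2rd +1wr — WR_PORT → AL3|MU1|ME0|BR0|rd2|wr0
(6) want 1×MEM +1rd +0wr — FU → AL3|MU1|ME0|BR0|rd2|wr0
(7) want 1×MEM +2rd +0wr — FU → AL3|MU1|ME0|BR0|rd2|wr0

reason(slot 6) = FU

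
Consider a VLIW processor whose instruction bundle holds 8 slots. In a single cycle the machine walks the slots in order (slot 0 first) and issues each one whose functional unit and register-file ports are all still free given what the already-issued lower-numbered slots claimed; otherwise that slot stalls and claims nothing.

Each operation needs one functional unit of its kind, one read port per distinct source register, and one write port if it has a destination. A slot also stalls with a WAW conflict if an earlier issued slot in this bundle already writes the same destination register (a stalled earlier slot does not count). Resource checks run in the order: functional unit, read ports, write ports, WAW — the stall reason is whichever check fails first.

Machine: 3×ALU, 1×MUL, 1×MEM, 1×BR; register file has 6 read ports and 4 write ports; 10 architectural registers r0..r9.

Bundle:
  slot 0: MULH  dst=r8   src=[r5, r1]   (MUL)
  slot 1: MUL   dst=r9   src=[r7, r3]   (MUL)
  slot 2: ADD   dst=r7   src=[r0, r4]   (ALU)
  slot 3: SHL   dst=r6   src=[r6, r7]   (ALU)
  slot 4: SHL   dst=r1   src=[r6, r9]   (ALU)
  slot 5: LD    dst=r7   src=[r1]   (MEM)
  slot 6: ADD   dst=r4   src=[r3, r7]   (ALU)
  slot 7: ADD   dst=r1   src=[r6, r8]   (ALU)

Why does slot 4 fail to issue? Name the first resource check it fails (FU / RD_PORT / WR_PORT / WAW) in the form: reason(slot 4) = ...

#0 MUL src=r5,r1 dispatched  <A:3 Mu:0 Ld:1 B:1 rd:4 wr:3>
#1 MUL src=r7,r3 held:FU  <A:3 Mu:0 Ld:1 B:1 rd:4 wr:3>
#2 ALU src=r0,r4 dispatched  <A:2 Mu:0 Ld:1 B:1 rd:2 wr:2>
#3 ALU src=r6,r7 dispatched  <A:1 Mu:0 Ld:1 B:1 rd:0 wr:1>
#4 ALU src=r6,r9 held:RD_PORT  <A:1 Mu:0 Ld:1 B:1 rd:0 wr:1>
#5 MEM src=r1 held:RD_PORT  <A:1 Mu:0 Ld:1 B:1 rd:0 wr:1>
#6 ALU src=r3,r7 held:RD_PORT  <A:1 Mu:0 Ld:1 B:1 rd:0 wr:1>
#7 ALU src=r6,r8 held:RD_PORT  <A:1 Mu:0 Ld:1 B:1 rd:0 wr:1>

reason(slot 4) = RD_PORT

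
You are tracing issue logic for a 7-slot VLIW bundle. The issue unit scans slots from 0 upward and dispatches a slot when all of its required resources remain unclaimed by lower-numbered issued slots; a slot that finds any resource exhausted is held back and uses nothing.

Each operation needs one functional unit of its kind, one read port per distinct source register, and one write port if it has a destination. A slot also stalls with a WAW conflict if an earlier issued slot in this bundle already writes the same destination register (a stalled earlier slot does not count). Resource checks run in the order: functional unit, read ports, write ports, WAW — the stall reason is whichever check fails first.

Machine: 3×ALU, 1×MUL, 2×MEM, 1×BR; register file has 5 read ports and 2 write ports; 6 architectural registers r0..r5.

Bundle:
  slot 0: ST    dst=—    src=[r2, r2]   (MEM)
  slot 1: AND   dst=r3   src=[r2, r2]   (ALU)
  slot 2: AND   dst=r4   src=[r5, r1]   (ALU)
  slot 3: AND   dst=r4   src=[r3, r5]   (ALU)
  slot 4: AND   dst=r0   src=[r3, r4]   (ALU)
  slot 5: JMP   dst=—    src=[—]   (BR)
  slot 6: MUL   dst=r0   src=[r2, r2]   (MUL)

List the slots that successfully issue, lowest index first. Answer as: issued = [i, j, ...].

(0) want 1×MEM +1rd +0wr — yes → AL3|MU1|ME1|BR1|rd4|wr2
(1) want 1×ALU +1rd +1wr — yes → AL2|MU1|ME1|BR1|rd3|wr1
(2) want 1×ALU +2rd +1wr — yes → AL1|MU1|ME1|BR1|rd1|wr0
(3) want 1×ALU +2rd +1wr — RD_PORT → AL1|MU1|ME1|BR1|rd1|wr0
(4) want 1×ALU +2rd +1wr — RD_PORT → AL1|MU1|ME1|BR1|rd1|wr0
(5) want 1×BR +0rd +0wr — yes → AL1|MU1|ME1|BR0|rd1|wr0
(6) want 1×MUL +1rd +1wr — WR_PORT → AL1|MU1|ME1|BR0|rd1|wr0

issued = [0, 1, 2, 5]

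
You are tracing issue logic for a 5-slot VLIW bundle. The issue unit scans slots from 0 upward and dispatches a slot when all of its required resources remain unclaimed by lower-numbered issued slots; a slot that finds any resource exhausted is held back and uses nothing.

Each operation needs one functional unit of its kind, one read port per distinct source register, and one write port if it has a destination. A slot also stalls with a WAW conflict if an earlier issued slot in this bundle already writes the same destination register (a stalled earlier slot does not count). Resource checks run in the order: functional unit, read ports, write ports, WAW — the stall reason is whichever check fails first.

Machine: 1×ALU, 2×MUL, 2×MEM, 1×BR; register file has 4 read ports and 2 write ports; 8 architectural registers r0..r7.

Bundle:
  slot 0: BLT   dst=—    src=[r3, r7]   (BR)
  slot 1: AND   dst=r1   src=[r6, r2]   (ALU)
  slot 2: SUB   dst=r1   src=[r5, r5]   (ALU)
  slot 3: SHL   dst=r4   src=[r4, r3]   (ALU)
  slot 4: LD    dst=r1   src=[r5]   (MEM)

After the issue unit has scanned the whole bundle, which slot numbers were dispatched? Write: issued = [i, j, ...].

[0] BR needs rd=2 wr=0: ok; after: ALU=1 MUL=2 MEM=2 BR=0, R=2, W=2
[1] ALU needs rd=2 wr=1: ok; after: ALU=0 MUL=2 MEM=2 BR=0, R=0, W=1
[2] ALU needs rd=1 wr=1: FU; after: ALU=0 MUL=2 MEM=2 BR=0, R=0, W=1
[3] ALU needs rd=2 wr=1: FU; after: ALU=0 MUL=2 MEM=2 BR=0, R=0, W=1
[4] MEM needs rd=1 wr=1: RD_PORT; after: ALU=0 MUL=2 MEM=2 BR=0, R=0, W=1

issued = [0, 1]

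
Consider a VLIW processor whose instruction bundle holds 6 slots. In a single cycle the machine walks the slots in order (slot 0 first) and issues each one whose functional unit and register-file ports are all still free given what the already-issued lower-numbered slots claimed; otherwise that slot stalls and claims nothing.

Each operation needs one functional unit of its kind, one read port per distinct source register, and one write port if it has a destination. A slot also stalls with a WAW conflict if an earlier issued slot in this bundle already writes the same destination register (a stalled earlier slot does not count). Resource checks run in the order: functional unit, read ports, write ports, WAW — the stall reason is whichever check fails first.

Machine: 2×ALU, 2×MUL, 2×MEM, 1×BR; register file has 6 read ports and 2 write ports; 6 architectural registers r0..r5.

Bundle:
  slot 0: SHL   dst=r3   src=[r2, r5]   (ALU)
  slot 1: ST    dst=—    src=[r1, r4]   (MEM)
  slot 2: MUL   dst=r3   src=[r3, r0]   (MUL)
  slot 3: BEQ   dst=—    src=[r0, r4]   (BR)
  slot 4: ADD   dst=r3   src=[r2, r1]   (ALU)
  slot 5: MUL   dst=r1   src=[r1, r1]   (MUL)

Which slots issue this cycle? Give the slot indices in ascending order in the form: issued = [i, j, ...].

issued = [0, 1, 3]

#0 ALU src=r2,r5 dispatched  <A:1 Mu:2 Ld:2 B:1 rd:4 wr:1>
#1 MEM src=r1,r4 dispatched  <A:1 Mu:2 Ld:1 B:1 rd:2 wr:1>
#2 MUL src=r3,r0 held:WAW  <A:1 Mu:2 Ld:1 B:1 rd:2 wr:1>
#3 BR src=r0,r4 dispatched  <A:1 Mu:2 Ld:1 B:0 rd:0 wr:1>
#4 ALU src=r2,r1 held:RD_PORT  <A:1 Mu:2 Ld:1 B:0 rd:0 wr:1>
#5 MUL src=r1,r1 held:RD_PORT  <A:1 Mu:2 Ld:1 B:0 rd:0 wr:1>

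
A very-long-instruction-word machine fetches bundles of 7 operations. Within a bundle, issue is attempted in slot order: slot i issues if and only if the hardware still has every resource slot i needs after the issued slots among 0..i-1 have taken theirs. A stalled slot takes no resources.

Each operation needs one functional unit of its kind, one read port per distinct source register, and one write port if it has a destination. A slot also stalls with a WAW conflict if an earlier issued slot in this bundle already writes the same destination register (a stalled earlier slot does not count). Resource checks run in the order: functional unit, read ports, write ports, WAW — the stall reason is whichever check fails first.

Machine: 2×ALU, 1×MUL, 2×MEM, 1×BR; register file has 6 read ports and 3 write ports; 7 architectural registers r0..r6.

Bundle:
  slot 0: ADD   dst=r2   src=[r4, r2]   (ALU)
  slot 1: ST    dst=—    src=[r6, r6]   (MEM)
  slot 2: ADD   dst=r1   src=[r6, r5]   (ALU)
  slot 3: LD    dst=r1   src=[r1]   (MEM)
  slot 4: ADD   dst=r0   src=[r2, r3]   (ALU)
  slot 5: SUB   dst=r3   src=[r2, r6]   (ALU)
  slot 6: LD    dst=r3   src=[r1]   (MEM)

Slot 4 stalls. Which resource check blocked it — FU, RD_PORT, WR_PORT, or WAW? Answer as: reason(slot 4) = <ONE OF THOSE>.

reason(slot 4) = FU

#0 ALU src=r4,r2 dispatched  <A:1 Mu:1 Ld:2 B:1 rd:4 wr:2>
#1 MEM src=r6,r6 dispatched  <A:1 Mu:1 Ld:1 B:1 rd:3 wr:2>
#2 ALU src=r6,r5 dispatched  <A:0 Mu:1 Ld:1 B:1 rd:1 wr:1>
#3 MEM src=r1 held:WAW  <A:0 Mu:1 Ld:1 B:1 rd:1 wr:1>
#4 ALU src=r2,r3 held:FU  <A:0 Mu:1 Ld:1 B:1 rd:1 wr:1>
#5 ALU src=r2,r6 held:FU  <A:0 Mu:1 Ld:1 B:1 rd:1 wr:1>
#6 MEM src=r1 dispatched  <A:0 Mu:1 Ld:0 B:1 rd:0 wr:0>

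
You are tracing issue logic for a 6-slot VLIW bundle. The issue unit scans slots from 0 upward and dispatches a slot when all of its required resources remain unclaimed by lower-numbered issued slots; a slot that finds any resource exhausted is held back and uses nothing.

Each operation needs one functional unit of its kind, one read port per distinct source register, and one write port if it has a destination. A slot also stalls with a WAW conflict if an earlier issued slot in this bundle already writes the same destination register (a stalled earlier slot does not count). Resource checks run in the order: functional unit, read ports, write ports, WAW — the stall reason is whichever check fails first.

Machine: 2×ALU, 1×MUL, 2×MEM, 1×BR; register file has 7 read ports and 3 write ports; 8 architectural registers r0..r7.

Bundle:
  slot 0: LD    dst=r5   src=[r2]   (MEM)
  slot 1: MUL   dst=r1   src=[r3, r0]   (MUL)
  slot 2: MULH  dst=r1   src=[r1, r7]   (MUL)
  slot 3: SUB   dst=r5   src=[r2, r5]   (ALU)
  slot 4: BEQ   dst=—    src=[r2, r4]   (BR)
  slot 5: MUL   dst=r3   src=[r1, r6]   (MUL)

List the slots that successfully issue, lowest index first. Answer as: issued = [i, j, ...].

issued = [0, 1, 4]

#0 MEM src=r2 dispatched  <A:2 Mu:1 Ld:1 B:1 rd:6 wr:2>
#1 MUL src=r3,r0 dispatched  <A:2 Mu:0 Ld:1 B:1 rd:4 wr:1>
#2 MUL src=r1,r7 held:FU  <A:2 Mu:0 Ld:1 B:1 rd:4 wr:1>
#3 ALU src=r2,r5 held:WAW  <A:2 Mu:0 Ld:1 B:1 rd:4 wr:1>
#4 BR src=r2,r4 dispatched  <A:2 Mu:0 Ld:1 B:0 rd:2 wr:1>
#5 MUL src=r1,r6 held:FU  <A:2 Mu:0 Ld:1 B:0 rd:2 wr:1>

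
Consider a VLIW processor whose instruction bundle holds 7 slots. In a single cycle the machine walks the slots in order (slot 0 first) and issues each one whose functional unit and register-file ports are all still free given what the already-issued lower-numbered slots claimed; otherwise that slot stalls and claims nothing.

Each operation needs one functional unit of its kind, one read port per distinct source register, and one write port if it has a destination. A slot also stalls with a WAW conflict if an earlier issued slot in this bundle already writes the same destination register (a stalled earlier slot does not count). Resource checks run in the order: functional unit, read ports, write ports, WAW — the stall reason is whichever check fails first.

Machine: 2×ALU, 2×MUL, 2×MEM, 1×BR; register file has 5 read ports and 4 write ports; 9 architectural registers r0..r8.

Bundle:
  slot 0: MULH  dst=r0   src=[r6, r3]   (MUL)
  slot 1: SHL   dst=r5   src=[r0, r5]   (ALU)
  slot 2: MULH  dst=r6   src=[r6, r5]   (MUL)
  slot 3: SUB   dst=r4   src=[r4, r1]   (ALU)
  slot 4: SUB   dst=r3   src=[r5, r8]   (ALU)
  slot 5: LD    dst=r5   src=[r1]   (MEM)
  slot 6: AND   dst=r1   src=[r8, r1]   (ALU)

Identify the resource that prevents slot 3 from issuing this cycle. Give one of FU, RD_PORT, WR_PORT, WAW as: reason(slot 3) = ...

[0] MUL needs rd=2 wr=1: ok; after: ALU=2 MUL=1 MEM=2 BR=1, R=3, W=3
[1] ALU needs rd=2 wr=1: ok; after: ALU=1 MUL=1 MEM=2 BR=1, R=1, W=2
[2] MUL needs rd=2 wr=1: RD_PORT; after: ALU=1 MUL=1 MEM=2 BR=1, R=1, W=2
[3] ALU needs rd=2 wr=1: RD_PORT; after: ALU=1 MUL=1 MEM=2 BR=1, R=1, W=2
[4] ALU needs rd=2 wr=1: RD_PORT; after: ALU=1 MUL=1 MEM=2 BR=1, R=1, W=2
[5] MEM needs rd=1 wr=1: WAW; after: ALU=1 MUL=1 MEM=2 BR=1, R=1, W=2
[6] ALU needs rd=2 wr=1: RD_PORT; after: ALU=1 MUL=1 MEM=2 BR=1, R=1, W=2

reason(slot 3) = RD_PORT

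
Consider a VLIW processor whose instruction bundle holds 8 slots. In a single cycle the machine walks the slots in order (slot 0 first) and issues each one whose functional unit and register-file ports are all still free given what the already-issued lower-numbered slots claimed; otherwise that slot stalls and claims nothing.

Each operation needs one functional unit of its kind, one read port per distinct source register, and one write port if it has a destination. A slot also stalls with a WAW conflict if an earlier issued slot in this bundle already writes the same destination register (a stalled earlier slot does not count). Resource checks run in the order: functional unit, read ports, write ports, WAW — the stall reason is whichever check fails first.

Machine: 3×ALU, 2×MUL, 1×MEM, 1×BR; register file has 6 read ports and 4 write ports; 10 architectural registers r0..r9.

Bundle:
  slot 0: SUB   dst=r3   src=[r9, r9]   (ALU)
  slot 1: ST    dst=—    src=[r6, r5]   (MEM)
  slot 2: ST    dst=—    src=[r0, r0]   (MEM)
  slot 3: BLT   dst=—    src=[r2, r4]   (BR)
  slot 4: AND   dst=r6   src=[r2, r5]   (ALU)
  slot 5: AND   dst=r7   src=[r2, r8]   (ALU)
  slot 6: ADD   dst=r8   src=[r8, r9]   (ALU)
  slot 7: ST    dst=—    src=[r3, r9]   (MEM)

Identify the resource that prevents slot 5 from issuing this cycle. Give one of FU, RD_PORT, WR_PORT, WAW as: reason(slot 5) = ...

slot 0 (ALU): ISSUE — free A2,Mu2,Ld1,B1 rp5 wp3
slot 1 (MEM): ISSUE — free A2,Mu2,Ld0,B1 rp3 wp3
slot 2 (MEM): stall FU — free A2,Mu2,Ld0,B1 rp3 wp3
slot 3 (BR): ISSUE — free A2,Mu2,Ld0,B0 rp1 wp3
slot 4 (ALU): stall RD_PORT — free A2,Mu2,Ld0,B0 rp1 wp3
slot 5 (ALU): stall RD_PORT — free A2,Mu2,Ld0,B0 rp1 wp3
slot 6 (ALU): stall RD_PORT — free A2,Mu2,Ld0,B0 rp1 wp3
slot 7 (MEM): stall FU — free A2,Mu2,Ld0,B0 rp1 wp3

reason(slot 5) = RD_PORT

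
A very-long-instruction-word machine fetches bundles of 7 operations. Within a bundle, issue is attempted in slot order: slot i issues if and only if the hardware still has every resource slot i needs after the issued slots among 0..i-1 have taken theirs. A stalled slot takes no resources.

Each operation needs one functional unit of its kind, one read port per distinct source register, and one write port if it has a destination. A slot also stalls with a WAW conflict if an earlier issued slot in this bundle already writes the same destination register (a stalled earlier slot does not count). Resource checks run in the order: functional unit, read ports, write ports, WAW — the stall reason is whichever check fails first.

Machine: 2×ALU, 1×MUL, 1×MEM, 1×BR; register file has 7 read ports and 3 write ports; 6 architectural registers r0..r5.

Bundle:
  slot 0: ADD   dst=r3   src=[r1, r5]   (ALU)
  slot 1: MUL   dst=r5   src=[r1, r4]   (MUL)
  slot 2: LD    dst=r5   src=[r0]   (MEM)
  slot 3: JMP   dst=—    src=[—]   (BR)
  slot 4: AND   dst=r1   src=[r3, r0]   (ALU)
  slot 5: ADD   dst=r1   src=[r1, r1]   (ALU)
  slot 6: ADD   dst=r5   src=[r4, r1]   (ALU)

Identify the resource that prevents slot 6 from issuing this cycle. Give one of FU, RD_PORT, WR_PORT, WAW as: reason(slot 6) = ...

reason(slot 6) = FU

slot 0 (ALU): ISSUE — free A1,Mu1,Ld1,B1 rp5 wp2
slot 1 (MUL): ISSUE — free A1,Mu0,Ld1,B1 rp3 wp1
slot 2 (MEM): stall WAW — free A1,Mu0,Ld1,B1 rp3 wp1
slot 3 (BR): ISSUE — free A1,Mu0,Ld1,B0 rp3 wp1
slot 4 (ALU): ISSUE — free A0,Mu0,Ld1,B0 rp1 wp0
slot 5 (ALU): stall FU — free A0,Mu0,Ld1,B0 rp1 wp0
slot 6 (ALU): stall FU — free A0,Mu0,Ld1,B0 rp1 wp0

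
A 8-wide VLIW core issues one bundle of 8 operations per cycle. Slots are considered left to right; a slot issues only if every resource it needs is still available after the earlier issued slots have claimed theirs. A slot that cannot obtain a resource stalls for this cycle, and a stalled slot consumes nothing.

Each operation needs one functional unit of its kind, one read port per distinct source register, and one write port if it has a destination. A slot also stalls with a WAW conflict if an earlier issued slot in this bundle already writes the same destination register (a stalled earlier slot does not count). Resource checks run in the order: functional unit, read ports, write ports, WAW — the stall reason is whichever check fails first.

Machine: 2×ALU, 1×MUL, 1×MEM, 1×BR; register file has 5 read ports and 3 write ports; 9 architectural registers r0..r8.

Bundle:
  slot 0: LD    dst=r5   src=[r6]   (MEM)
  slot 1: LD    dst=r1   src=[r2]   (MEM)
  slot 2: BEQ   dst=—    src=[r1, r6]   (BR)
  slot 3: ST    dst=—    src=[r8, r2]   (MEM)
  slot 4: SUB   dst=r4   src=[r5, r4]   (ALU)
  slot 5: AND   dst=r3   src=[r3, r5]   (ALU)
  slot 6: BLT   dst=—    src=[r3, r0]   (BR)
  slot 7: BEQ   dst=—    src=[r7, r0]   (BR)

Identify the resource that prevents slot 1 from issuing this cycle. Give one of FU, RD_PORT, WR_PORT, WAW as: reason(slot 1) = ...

(0) want 1×MEM +1rd +1wr — yes → AL2|MU1|ME0|BR1|rd4|wr2
(1) want 1×MEM +1rd +1wr — FU → AL2|MU1|ME0|BR1|rd4|wr2
(2) want 1×BR +2rd +0wr — yes → AL2|MU1|ME0|BR0|rd2|wr2
(3) want 1×MEM +2rd +0wr — FU → AL2|MU1|ME0|BR0|rd2|wr2
(4) want 1×ALU +2rd +1wr — yes → AL1|MU1|ME0|BR0|rd0|wr1
(5) want 1×ALU +2rd +1wr — RD_PORT → AL1|MU1|ME0|BR0|rd0|wr1
(6) want 1×BR +2rd +0wr — FU → AL1|MU1|ME0|BR0|rd0|wr1
(7) want 1×BR +2rd +0wr — FU → AL1|MU1|ME0|BR0|rd0|wr1

reason(slot 1) = FU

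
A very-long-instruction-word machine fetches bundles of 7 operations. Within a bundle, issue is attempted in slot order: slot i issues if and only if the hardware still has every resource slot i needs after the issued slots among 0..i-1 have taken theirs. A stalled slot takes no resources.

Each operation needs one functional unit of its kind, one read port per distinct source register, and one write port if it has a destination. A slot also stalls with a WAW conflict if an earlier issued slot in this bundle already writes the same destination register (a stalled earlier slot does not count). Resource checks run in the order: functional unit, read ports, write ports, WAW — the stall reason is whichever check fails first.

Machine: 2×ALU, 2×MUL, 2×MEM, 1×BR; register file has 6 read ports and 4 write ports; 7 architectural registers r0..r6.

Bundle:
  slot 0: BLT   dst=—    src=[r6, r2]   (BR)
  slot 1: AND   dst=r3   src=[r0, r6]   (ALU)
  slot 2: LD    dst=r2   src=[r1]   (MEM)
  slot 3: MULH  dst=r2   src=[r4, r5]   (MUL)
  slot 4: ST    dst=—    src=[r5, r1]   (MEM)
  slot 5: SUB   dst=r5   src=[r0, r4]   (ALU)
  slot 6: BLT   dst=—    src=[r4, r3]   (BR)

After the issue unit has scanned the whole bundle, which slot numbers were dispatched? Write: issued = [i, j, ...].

issued = [0, 1, 2]

slot 0 (BR): ISSUE — free A2,Mu2,Ld2,B0 rp4 wp4
slot 1 (ALU): ISSUE — free A1,Mu2,Ld2,B0 rp2 wp3
slot 2 (MEM): ISSUE — free A1,Mu2,Ld1,B0 rp1 wp2
slot 3 (MUL): stall RD_PORT — free A1,Mu2,Ld1,B0 rp1 wp2
slot 4 (MEM): stall RD_PORT — free A1,Mu2,Ld1,B0 rp1 wp2
slot 5 (ALU): stall RD_PORT — free A1,Mu2,Ld1,B0 rp1 wp2
slot 6 (BR): stall FU — free A1,Mu2,Ld1,B0 rp1 wp2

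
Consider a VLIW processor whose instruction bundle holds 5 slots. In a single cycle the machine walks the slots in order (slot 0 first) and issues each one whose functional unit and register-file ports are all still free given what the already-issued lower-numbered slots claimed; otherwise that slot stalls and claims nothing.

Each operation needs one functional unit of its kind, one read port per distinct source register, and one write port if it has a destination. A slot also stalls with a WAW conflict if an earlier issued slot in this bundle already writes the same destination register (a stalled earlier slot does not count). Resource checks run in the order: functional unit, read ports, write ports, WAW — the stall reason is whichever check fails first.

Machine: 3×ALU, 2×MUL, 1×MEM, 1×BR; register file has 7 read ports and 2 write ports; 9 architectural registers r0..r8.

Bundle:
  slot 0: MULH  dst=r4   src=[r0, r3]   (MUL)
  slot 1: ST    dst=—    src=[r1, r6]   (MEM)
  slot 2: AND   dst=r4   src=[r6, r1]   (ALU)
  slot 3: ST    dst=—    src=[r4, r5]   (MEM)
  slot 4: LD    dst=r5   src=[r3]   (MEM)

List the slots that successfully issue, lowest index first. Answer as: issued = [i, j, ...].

issued = [0, 1]

#0 MUL src=r0,r3 dispatched  <A:3 Mu:1 Ld:1 B:1 rd:5 wr:1>
#1 MEM src=r1,r6 dispatched  <A:3 Mu:1 Ld:0 B:1 rd:3 wr:1>
#2 ALU src=r6,r1 held:WAW  <A:3 Mu:1 Ld:0 B:1 rd:3 wr:1>
#3 MEM src=r4,r5 held:FU  <A:3 Mu:1 Ld:0 B:1 rd:3 wr:1>
#4 MEM src=r3 held:FU  <A:3 Mu:1 Ld:0 B:1 rd:3 wr:1>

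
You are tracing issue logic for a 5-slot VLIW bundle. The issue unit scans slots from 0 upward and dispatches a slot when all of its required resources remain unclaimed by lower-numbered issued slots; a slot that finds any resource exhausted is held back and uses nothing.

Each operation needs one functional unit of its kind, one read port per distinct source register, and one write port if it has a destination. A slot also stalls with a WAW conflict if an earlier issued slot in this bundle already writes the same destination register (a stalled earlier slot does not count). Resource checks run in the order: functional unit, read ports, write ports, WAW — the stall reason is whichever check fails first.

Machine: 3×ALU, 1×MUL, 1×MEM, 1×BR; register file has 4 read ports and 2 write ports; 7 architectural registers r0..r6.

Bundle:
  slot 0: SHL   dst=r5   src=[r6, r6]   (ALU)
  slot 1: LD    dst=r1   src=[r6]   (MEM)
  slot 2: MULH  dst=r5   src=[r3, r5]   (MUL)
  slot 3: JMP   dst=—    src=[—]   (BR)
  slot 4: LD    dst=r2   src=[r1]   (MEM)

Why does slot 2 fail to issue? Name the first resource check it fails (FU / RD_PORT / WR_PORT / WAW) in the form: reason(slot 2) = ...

reason(slot 2) = WR_PORT

(0) want 1×ALU +1rd +1wr — yes → AL2|MU1|ME1|BR1|rd3|wr1
(1) want 1×MEM +1rd +1wr — yes → AL2|MU1|ME0|BR1|rd2|wr0
(2) want 1×MUL +2rd +1wr — WR_PORT → AL2|MU1|ME0|BR1|rd2|wr0
(3) want 1×BR +0rd +0wr — yes → AL2|MU1|ME0|BR0|rd2|wr0
(4) want 1×MEM +1rd +1wr — FU → AL2|MU1|ME0|BR0|rd2|wr0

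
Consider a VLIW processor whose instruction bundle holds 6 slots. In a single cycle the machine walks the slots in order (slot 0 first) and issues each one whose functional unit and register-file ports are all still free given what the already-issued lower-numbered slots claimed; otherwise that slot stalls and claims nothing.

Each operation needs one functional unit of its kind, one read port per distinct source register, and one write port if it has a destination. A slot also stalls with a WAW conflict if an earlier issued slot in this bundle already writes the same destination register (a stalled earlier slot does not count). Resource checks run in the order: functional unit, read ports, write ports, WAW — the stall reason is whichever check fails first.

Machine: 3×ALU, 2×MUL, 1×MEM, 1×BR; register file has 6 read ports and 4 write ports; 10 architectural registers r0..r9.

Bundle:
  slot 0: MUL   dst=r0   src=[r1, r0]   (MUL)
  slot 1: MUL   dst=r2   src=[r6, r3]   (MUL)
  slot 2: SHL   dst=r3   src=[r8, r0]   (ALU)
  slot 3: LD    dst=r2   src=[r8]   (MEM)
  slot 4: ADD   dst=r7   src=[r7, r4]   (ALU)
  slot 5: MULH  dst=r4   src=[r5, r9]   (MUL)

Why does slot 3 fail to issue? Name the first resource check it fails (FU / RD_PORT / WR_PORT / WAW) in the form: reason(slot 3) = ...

(0) want 1×MUL +2rd +1wr — yes → AL3|MU1|ME1|BR1|rd4|wr3
(1) want 1×MUL +2rd +1wr — yes → AL3|MU0|ME1|BR1|rd2|wr2
(2) want 1×ALU +2rd +1wr — yes → AL2|MU0|ME1|BR1|rd0|wr1
(3) want 1×MEM +1rd +1wr — RD_PORT → AL2|MU0|ME1|BR1|rd0|wr1
(4) want 1×ALU +2rd +1wr — RD_PORT → AL2|MU0|ME1|BR1|rd0|wr1
(5) want 1×MUL +2rd +1wr — FU → AL2|MU0|ME1|BR1|rd0|wr1

reason(slot 3) = RD_PORT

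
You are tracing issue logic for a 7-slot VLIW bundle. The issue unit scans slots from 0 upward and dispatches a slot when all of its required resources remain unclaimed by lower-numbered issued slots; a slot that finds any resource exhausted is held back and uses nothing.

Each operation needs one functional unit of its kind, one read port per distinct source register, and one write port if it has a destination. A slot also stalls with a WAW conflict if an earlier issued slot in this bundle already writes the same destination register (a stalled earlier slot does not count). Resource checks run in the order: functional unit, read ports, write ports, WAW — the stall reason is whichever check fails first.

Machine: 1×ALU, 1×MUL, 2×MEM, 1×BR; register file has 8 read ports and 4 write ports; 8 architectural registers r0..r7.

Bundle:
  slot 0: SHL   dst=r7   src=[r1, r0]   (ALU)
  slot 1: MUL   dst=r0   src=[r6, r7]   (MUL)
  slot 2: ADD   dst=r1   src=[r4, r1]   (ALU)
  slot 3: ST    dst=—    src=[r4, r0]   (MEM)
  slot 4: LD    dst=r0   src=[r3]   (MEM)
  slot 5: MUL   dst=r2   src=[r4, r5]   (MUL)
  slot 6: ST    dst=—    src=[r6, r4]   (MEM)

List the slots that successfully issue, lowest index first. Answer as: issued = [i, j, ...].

(0) want 1×ALU +2rd +1wr — yes → AL0|MU1|ME2|BR1|rd6|wr3
(1) want 1×MUL +2rd +1wr — yes → AL0|MU0|ME2|BR1|rd4|wr2
(2) want 1×ALU +2rd +1wr — FU → AL0|MU0|ME2|BR1|rd4|wr2
(3) want 1×MEM +2rd +0wr — yes → AL0|MU0|ME1|BR1|rd2|wr2
(4) want 1×MEM +1rd +1wr — WAW → AL0|MU0|ME1|BR1|rd2|wr2
(5) want 1×MUL +2rd +1wr — FU → AL0|MU0|ME1|BR1|rd2|wr2
(6) want 1×MEM +2rd +0wr — yes → AL0|MU0|ME0|BR1|rd0|wr2

issued = [0, 1, 3, 6]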